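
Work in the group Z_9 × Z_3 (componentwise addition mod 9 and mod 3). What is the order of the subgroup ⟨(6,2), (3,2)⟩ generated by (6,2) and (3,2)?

9

|⟨(6,2)⟩| = 3 and |⟨(3,2)⟩| = 3, so |H| is a multiple of lcm(3, 3) = 3 and divides |G| = 27.
Closing under the operation: H = {(0,0), (0,1), (0,2), (3,0), (3,1), (3,2), (6,0), (6,1), (6,2)}, so |H| = 9.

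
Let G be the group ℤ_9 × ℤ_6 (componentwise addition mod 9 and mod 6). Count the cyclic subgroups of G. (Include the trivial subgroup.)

16

A cyclic subgroup of order d is generated by each of its φ(d) elements of order d, so the cyclic subgroups of order d number (#elements of order d)/φ(d).
Cyclic subgroups by order — order 1: 1; order 2: 1; order 3: 4; order 6: 4; order 9: 3; order 18: 3.
Total: 16.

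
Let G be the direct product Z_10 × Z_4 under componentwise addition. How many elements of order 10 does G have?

An element (a,b) has order lcm(ord(a), ord(b)); count pairs with lcm equal to 10.
Enumerating gives 12 such elements.

12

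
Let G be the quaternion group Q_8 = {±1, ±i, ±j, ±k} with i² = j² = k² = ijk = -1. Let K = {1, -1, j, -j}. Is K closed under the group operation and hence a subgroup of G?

Yes

|K| = 4 divides |G| = 8, consistent with Lagrange.
K contains the identity, every element's inverse is in K, and K is closed under ·: it is a subgroup.
In fact K = ⟨j⟩.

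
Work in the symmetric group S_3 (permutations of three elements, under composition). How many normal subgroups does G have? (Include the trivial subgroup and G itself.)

3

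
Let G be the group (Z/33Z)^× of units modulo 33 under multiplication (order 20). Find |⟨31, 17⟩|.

10

|⟨31⟩| = 5 and |⟨17⟩| = 10, so |H| is a multiple of lcm(5, 10) = 10 and divides |G| = 20.
Closing under the operation: H = {1, 2, 4, 8, 16, 17, 25, 29, 31, 32}, so |H| = 10.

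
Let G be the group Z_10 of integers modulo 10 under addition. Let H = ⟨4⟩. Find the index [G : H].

2

|⟨4⟩| = 5 and |G| = 10.
By Lagrange, [G : H] = |G|/|H| = 10/5 = 2.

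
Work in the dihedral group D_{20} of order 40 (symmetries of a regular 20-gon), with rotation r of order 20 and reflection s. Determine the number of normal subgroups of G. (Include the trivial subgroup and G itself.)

G has 48 subgroups. Checking conjugation-invariance by order — order 1: 1/1 normal; order 2: 1/21 normal; order 4: 1/11 normal; order 5: 1/1 normal; order 8: 0/5 normal; order 10: 1/5 normal; order 20: 3/3 normal; order 40: 1/1 normal.
Total normal subgroups: 9.

9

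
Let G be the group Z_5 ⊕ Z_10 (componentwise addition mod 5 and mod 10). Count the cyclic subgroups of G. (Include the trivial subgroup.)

Each element a generates a cyclic subgroup ⟨a⟩; distinct elements may generate the same one (a cyclic group of order d has φ(d) generators).
Cyclic subgroups by order — order 1: 1; order 2: 1; order 5: 6; order 10: 6.
Total: 14.

14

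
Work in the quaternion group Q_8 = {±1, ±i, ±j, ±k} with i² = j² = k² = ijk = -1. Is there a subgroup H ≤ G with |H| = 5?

No

5 does not divide |G| = 8, so by Lagrange no subgroup of order 5 exists.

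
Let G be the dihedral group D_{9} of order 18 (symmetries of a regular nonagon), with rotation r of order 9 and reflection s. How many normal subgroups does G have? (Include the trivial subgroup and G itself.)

G has 16 subgroups. Checking conjugation-invariance by order — order 1: 1/1 normal; order 2: 0/9 normal; order 3: 1/1 normal; order 6: 0/3 normal; order 9: 1/1 normal; order 18: 1/1 normal.
Total normal subgroups: 4.

4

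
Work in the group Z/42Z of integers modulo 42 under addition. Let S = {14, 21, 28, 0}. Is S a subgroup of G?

No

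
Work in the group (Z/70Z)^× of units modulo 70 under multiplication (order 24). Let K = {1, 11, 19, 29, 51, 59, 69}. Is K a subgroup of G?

|K| = 7 does not divide |G| = 24, so by Lagrange K is not a subgroup.

No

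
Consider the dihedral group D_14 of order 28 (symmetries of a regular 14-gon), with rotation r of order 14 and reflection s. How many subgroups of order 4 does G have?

|G| = 28 and 4 | 28, so subgroups of order 4 are possible by Lagrange.
The subgroups of order 4 are: {e, r^7, r^3s, r^10s}; {e, r^7, r^4s, r^11s}; {e, r^7, r^5s, r^12s}; {e, r^7, r^6s, r^13s}; … (7 in all).
So G has 7 subgroups of order 4.

7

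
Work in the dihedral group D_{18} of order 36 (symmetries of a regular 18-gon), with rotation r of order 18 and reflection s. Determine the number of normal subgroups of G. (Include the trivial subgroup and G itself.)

9

G has 45 subgroups. Checking conjugation-invariance by order — order 1: 1/1 normal; order 2: 1/19 normal; order 3: 1/1 normal; order 4: 0/9 normal; order 6: 1/7 normal; order 9: 1/1 normal; order 12: 0/3 normal; order 18: 3/3 normal; order 36: 1/1 normal.
Total normal subgroups: 9.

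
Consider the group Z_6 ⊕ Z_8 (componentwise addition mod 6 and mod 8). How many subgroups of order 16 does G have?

1

|G| = 48 and 16 | 48, so subgroups of order 16 are possible by Lagrange.
The subgroups of order 16 are: {(0,0), (0,1), (0,2), (0,3), (0,4), (0,5), (0,6), (0,7), (3,0), (3,1), (3,2), (3,3), (3,4), (3,5), (3,6), (3,7)}.
So G has 1 subgroup of order 16.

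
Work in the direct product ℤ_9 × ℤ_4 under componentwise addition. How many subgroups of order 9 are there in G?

1

|G| = 36 and 9 | 36, so subgroups of order 9 are possible by Lagrange.
The subgroups of order 9 are: {(0,0), (1,0), (2,0), (3,0), (4,0), (5,0), (6,0), (7,0), (8,0)}.
So G has 1 subgroup of order 9.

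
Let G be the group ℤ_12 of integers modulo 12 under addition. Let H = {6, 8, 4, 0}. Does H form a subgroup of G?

Closure fails: 4 + 6 = 10 ∉ H. So H is not a subgroup.

No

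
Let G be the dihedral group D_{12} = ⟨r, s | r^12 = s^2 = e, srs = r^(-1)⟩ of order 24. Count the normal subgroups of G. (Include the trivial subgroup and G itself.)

9

G has 34 subgroups. Checking conjugation-invariance by order — order 1: 1/1 normal; order 2: 1/13 normal; order 3: 1/1 normal; order 4: 1/7 normal; order 6: 1/5 normal; order 8: 0/3 normal; order 12: 3/3 normal; order 24: 1/1 normal.
Total normal subgroups: 9.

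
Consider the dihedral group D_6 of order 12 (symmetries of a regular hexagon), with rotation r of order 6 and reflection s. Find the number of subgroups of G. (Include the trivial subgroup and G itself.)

|G| = 12, so by Lagrange every subgroup order divides 12. Divisors: 1, 2, 3, 4, 6, 12.
Subgroups by order — order 1: 1; order 2: 7; order 3: 1; order 4: 3; order 6: 3; order 12: 1.
Total: 1 + 7 + 1 + 3 + 3 + 1 = 16.

16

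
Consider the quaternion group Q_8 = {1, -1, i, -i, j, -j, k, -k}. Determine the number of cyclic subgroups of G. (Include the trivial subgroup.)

5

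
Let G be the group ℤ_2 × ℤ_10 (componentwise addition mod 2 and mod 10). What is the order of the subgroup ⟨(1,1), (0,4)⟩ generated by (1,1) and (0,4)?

10

|⟨(1,1)⟩| = 10 and |⟨(0,4)⟩| = 5, so |H| is a multiple of lcm(10, 5) = 10 and divides |G| = 20.
Closing under the operation: H = {(0,0), (0,2), (0,4), (0,6), (0,8), (1,1), (1,3), (1,5), (1,7), (1,9)}, so |H| = 10.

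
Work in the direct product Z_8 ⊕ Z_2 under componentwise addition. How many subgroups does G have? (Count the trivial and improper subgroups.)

|G| = 16, so by Lagrange every subgroup order divides 16. Divisors: 1, 2, 4, 8, 16.
Subgroups by order — order 1: 1; order 2: 3; order 4: 3; order 8: 3; order 16: 1.
Total: 1 + 3 + 3 + 3 + 1 = 11.

11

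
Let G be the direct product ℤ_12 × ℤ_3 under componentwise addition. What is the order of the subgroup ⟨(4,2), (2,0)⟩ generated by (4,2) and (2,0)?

18

|⟨(4,2)⟩| = 3 and |⟨(2,0)⟩| = 6, so |H| is a multiple of lcm(3, 6) = 6 and divides |G| = 36.
Closing under the operation: H = {(0,0), (0,1), (0,2), (2,0), (2,1), (2,2), (4,0), (4,1), (4,2), (6,0), (6,1), (6,2), (8,0), (8,1), (8,2), (10,0), (10,1), (10,2)}, so |H| = 18.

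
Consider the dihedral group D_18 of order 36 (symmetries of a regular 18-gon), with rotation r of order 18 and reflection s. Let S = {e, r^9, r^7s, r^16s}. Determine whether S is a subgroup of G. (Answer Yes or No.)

|S| = 4 divides |G| = 36, consistent with Lagrange.
S contains the identity, every element's inverse is in S, and S is closed under ·: it is a subgroup.

Yes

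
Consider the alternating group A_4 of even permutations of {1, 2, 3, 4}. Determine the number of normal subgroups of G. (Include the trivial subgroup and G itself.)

3

G has 10 subgroups. Checking conjugation-invariance by order — order 1: 1/1 normal; order 2: 0/3 normal; order 3: 0/4 normal; order 4: 1/1 normal; order 12: 1/1 normal.
Total normal subgroups: 3.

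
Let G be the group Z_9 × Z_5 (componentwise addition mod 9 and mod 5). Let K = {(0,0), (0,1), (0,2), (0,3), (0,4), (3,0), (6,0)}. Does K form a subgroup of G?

No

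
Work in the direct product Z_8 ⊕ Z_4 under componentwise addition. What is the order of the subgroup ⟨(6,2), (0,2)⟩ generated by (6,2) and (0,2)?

|⟨(6,2)⟩| = 4 and |⟨(0,2)⟩| = 2, so |H| is a multiple of lcm(4, 2) = 4 and divides |G| = 32.
Closing under the operation: H = {(0,0), (0,2), (2,0), (2,2), (4,0), (4,2), (6,0), (6,2)}, so |H| = 8.

8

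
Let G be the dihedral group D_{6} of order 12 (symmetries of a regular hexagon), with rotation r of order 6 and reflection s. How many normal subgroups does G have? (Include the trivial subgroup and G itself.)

G has 16 subgroups. Checking conjugation-invariance by order — order 1: 1/1 normal; order 2: 1/7 normal; order 3: 1/1 normal; order 4: 0/3 normal; order 6: 3/3 normal; order 12: 1/1 normal.
Total normal subgroups: 7.

7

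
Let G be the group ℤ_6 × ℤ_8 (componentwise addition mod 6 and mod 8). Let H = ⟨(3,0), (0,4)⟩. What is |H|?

4

|⟨(3,0)⟩| = 2 and |⟨(0,4)⟩| = 2, so |H| is a multiple of lcm(2, 2) = 2 and divides |G| = 48.
Closing under the operation: H = {(0,0), (0,4), (3,0), (3,4)}, so |H| = 4.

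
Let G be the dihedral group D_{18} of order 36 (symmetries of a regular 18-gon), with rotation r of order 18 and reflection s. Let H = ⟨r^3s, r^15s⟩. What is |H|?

6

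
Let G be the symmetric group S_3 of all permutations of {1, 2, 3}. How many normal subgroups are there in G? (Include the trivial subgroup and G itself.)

3

G has 6 subgroups. Checking conjugation-invariance by order — order 1: 1/1 normal; order 2: 0/3 normal; order 3: 1/1 normal; order 6: 1/1 normal.
Total normal subgroups: 3.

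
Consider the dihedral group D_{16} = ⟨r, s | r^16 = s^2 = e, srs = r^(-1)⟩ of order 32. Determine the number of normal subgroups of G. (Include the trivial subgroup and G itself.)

G has 36 subgroups. Checking conjugation-invariance by order — order 1: 1/1 normal; order 2: 1/17 normal; order 4: 1/9 normal; order 8: 1/5 normal; order 16: 3/3 normal; order 32: 1/1 normal.
Total normal subgroups: 8.

8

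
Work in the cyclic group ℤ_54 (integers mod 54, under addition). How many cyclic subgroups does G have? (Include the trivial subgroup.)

Each element a generates a cyclic subgroup ⟨a⟩; distinct elements may generate the same one (a cyclic group of order d has φ(d) generators).
Cyclic subgroups by order — order 1: 1; order 2: 1; order 3: 1; order 6: 1; order 9: 1; order 18: 1; order 27: 1; order 54: 1.
Total: 8.

8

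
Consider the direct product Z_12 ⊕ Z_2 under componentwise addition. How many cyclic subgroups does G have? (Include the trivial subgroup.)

A cyclic subgroup of order d is generated by each of its φ(d) elements of order d, so the cyclic subgroups of order d number (#elements of order d)/φ(d).
Cyclic subgroups by order — order 1: 1; order 2: 3; order 3: 1; order 4: 2; order 6: 3; order 12: 2.
Total: 12.

12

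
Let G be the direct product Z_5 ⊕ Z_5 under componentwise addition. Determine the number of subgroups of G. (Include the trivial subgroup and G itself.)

8

|G| = 25, so by Lagrange every subgroup order divides 25. Divisors: 1, 5, 25.
Subgroups by order — order 1: 1; order 5: 6; order 25: 1.
Total: 1 + 6 + 1 = 8.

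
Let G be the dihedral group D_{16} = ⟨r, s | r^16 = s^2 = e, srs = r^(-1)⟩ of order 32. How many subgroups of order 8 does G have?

|G| = 32 and 8 | 32, so subgroups of order 8 are possible by Lagrange.
The subgroups of order 8 are: {e, r^2, r^4, r^6, r^8, r^10, r^12, r^14}; {e, r^4, r^8, r^12, r^2s, r^6s, r^10s, r^14s}; {e, r^4, r^8, r^12, r^3s, r^7s, r^11s, r^15s}; {e, r^4, r^8, r^12, s, r^4s, r^8s, r^12s}; … (5 in all).
So G has 5 subgroups of order 8.

5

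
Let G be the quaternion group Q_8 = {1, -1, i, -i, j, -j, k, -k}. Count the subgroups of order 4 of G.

|G| = 8 and 4 | 8, so subgroups of order 4 are possible by Lagrange.
The subgroups of order 4 are: {1, -1, i, -i}; {1, -1, j, -j}; {1, -1, k, -k}.
So G has 3 subgroups of order 4.

3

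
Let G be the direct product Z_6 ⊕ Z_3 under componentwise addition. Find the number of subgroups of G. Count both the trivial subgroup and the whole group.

|G| = 18, so by Lagrange every subgroup order divides 18. Divisors: 1, 2, 3, 6, 9, 18.
Subgroups by order — order 1: 1; order 2: 1; order 3: 4; order 6: 4; order 9: 1; order 18: 1.
Total: 1 + 1 + 4 + 4 + 1 + 1 = 12.

12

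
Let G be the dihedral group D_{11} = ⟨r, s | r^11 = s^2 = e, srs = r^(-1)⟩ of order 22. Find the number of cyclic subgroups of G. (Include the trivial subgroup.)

13

Each element a generates a cyclic subgroup ⟨a⟩; distinct elements may generate the same one (a cyclic group of order d has φ(d) generators).
Cyclic subgroups by order — order 1: 1; order 2: 11; order 11: 1.
Total: 13.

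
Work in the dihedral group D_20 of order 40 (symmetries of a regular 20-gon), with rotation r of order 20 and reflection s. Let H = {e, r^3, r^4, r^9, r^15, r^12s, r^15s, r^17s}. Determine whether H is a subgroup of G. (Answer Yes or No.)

No

r^4 ∈ H but its inverse r^16 ∉ H, so H is not a subgroup.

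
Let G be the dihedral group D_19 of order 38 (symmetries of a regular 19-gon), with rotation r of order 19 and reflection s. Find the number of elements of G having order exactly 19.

Enumerating element orders in G gives 18 elements of order 19.

18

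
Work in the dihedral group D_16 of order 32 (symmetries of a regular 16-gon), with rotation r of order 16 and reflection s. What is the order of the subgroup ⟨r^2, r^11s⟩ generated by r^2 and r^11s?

16

|⟨r^2⟩| = 8 and |⟨r^11s⟩| = 2, so |H| is a multiple of lcm(8, 2) = 8 and divides |G| = 32.
Closing under the operation: H = {e, r^2, r^4, r^6, r^8, r^10, r^12, r^14, rs, r^3s, r^5s, r^7s, r^9s, r^11s, r^13s, r^15s}, so |H| = 16.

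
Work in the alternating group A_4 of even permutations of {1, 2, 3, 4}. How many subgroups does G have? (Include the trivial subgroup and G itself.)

10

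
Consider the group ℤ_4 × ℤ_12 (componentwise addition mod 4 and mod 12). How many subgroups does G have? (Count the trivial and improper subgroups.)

30

|G| = 48, so by Lagrange every subgroup order divides 48. Divisors: 1, 2, 3, 4, 6, 8, 12, 16, 24, 48.
Subgroups by order — order 1: 1; order 2: 3; order 3: 1; order 4: 7; order 6: 3; order 8: 3; order 12: 7; order 16: 1; order 24: 3; order 48: 1.
Total: 1 + 3 + 1 + 7 + 3 + 3 + 7 + 1 + 3 + 1 = 30.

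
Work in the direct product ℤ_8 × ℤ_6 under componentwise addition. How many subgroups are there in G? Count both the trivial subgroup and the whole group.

22

|G| = 48, so by Lagrange every subgroup order divides 48. Divisors: 1, 2, 3, 4, 6, 8, 12, 16, 24, 48.
Subgroups by order — order 1: 1; order 2: 3; order 3: 1; order 4: 3; order 6: 3; order 8: 3; order 12: 3; order 16: 1; order 24: 3; order 48: 1.
Total: 1 + 3 + 1 + 3 + 3 + 3 + 3 + 1 + 3 + 1 = 22.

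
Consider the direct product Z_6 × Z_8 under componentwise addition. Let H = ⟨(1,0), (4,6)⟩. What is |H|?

24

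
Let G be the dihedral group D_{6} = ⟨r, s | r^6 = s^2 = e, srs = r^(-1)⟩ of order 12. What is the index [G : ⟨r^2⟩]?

4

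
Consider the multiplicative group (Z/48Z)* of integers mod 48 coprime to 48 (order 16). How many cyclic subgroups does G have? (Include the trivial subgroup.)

Each element a generates a cyclic subgroup ⟨a⟩; distinct elements may generate the same one (a cyclic group of order d has φ(d) generators).
Cyclic subgroups by order — order 1: 1; order 2: 7; order 4: 4.
Total: 12.

12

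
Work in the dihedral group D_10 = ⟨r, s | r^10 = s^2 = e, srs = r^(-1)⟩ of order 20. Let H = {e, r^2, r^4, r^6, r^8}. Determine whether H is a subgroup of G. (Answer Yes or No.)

Yes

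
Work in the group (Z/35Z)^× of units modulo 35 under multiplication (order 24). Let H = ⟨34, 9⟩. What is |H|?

12

|⟨34⟩| = 2 and |⟨9⟩| = 6, so |H| is a multiple of lcm(2, 6) = 6 and divides |G| = 24.
Closing under the operation: H = {1, 4, 6, 9, 11, 16, 19, 24, 26, 29, 31, 34}, so |H| = 12.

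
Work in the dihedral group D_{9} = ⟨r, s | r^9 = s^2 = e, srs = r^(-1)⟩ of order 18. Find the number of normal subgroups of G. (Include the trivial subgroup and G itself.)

4

G has 16 subgroups. Checking conjugation-invariance by order — order 1: 1/1 normal; order 2: 0/9 normal; order 3: 1/1 normal; order 6: 0/3 normal; order 9: 1/1 normal; order 18: 1/1 normal.
Total normal subgroups: 4.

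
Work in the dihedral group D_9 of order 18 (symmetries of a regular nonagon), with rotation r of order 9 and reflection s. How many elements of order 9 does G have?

6

The elements of order 9 are: r, r^2, r^4, r^5, r^7, r^8.
That's 6.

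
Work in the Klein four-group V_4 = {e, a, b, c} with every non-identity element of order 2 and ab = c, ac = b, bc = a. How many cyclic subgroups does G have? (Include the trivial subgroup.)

4

A cyclic subgroup of order d is generated by each of its φ(d) elements of order d, so the cyclic subgroups of order d number (#elements of order d)/φ(d).
Cyclic subgroups by order — order 1: 1; order 2: 3.
Total: 4.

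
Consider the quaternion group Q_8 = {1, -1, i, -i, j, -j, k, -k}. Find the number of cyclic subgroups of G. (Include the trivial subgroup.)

Group the elements of G by the cyclic subgroup they generate; each cyclic subgroup of order d accounts for φ(d) elements.
Cyclic subgroups by order — order 1: 1; order 2: 1; order 4: 3.
Total: 5.

5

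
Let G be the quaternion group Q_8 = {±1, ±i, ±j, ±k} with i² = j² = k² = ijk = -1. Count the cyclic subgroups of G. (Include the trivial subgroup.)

5

A cyclic subgroup of order d is generated by each of its φ(d) elements of order d, so the cyclic subgroups of order d number (#elements of order d)/φ(d).
Cyclic subgroups by order — order 1: 1; order 2: 1; order 4: 3.
Total: 5.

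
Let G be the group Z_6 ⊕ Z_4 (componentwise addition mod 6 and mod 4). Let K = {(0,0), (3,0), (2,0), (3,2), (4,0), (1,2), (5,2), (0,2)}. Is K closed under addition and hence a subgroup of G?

No

Closure fails: (1,2) + (3,0) = (4,2) ∉ K. So K is not a subgroup.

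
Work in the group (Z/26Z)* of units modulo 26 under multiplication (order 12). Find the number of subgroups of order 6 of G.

1

|G| = 12 and 6 | 12, so subgroups of order 6 are possible by Lagrange.
The subgroups of order 6 are: {1, 3, 9, 17, 23, 25}.
So G has 1 subgroup of order 6.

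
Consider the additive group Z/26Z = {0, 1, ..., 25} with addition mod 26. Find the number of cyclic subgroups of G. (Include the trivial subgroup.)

4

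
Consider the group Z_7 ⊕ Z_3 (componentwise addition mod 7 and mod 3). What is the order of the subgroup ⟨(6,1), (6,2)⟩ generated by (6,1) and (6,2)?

|⟨(6,1)⟩| = 21 and |⟨(6,2)⟩| = 21, so |H| is a multiple of lcm(21, 21) = 21 and divides |G| = 21.
Closing {(6,1), (6,2)} under the group operation gives all of G, so |H| = 21.

21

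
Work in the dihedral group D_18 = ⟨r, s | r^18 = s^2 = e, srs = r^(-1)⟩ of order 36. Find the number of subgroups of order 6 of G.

|G| = 36 and 6 | 36, so subgroups of order 6 are possible by Lagrange.
The subgroups of order 6 are: {e, r^6, r^12, r^4s, r^10s, r^16s}; {e, r^6, r^12, r^5s, r^11s, r^17s}; {e, r^6, r^12, s, r^6s, r^12s}; {e, r^6, r^12, rs, r^7s, r^13s}; … (7 in all).
So G has 7 subgroups of order 6.

7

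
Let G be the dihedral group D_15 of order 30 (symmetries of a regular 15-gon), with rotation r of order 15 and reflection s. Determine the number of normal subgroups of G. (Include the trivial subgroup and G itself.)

5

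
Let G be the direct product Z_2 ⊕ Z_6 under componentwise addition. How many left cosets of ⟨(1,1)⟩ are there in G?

2

|⟨(1,1)⟩| = 6 and |G| = 12.
By Lagrange, [G : H] = |G|/|H| = 12/6 = 2.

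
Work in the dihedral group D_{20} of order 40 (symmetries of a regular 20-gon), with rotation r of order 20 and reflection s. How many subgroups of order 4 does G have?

|G| = 40 and 4 | 40, so subgroups of order 4 are possible by Lagrange.
The subgroups of order 4 are: {e, r^10, s, r^10s}; {e, r^10, rs, r^11s}; {e, r^10, r^2s, r^12s}; {e, r^10, r^3s, r^13s}; … (11 in all).
So G has 11 subgroups of order 4.

11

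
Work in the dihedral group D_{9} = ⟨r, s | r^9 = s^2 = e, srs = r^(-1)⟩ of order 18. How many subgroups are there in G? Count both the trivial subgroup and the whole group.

|G| = 18, so by Lagrange every subgroup order divides 18. Divisors: 1, 2, 3, 6, 9, 18.
Subgroups by order — order 1: 1; order 2: 9; order 3: 1; order 6: 3; order 9: 1; order 18: 1.
Total: 1 + 9 + 1 + 3 + 1 + 1 = 16.

16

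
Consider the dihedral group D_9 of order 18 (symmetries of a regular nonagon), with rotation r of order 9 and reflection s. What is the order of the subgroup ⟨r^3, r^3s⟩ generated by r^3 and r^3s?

|⟨r^3⟩| = 3 and |⟨r^3s⟩| = 2, so |H| is a multiple of lcm(3, 2) = 6 and divides |G| = 18.
Closing under the operation: H = {e, r^3, r^6, s, r^3s, r^6s}, so |H| = 6.

6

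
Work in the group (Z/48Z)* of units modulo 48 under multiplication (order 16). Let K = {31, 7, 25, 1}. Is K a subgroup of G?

|K| = 4 divides |G| = 16, consistent with Lagrange.
K contains the identity, every element's inverse is in K, and K is closed under ·: it is a subgroup.

Yes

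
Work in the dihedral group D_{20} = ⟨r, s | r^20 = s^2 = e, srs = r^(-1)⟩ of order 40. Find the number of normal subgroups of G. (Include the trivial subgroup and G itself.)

9

G has 48 subgroups. Checking conjugation-invariance by order — order 1: 1/1 normal; order 2: 1/21 normal; order 4: 1/11 normal; order 5: 1/1 normal; order 8: 0/5 normal; order 10: 1/5 normal; order 20: 3/3 normal; order 40: 1/1 normal.
Total normal subgroups: 9.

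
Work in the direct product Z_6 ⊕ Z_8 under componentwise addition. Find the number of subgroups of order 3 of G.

1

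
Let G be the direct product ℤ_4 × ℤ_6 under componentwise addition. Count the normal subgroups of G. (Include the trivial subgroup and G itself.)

16

G is abelian, so every subgroup is normal.
G has 16 subgroups in total, hence 16 normal subgroups.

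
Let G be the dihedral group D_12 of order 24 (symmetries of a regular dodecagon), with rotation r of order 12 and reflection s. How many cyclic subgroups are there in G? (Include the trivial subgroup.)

Group the elements of G by the cyclic subgroup they generate; each cyclic subgroup of order d accounts for φ(d) elements.
Cyclic subgroups by order — order 1: 1; order 2: 13; order 3: 1; order 4: 1; order 6: 1; order 12: 1.
Total: 18.

18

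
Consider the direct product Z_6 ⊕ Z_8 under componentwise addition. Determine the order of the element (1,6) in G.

The order of (1,6) in Z_6 × Z_8 is lcm(ord(1) in Z_6, ord(6) in Z_8).
ord(1) = 6 and ord(6) = 4, so |⟨(1,6)⟩| = lcm(6, 4) = 12.

12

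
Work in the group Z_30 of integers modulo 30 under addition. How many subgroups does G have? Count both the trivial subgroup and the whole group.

8

Subgroups of the cyclic group Z_30 correspond bijectively to divisors of 30.
Divisors of 30: 1, 2, 3, 5, 6, 10, 15, 30.
So Z_30 has 8 subgroups.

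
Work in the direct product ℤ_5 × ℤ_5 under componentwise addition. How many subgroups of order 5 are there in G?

|G| = 25 and 5 | 25, so subgroups of order 5 are possible by Lagrange.
The subgroups of order 5 are: {(0,0), (0,1), (0,2), (0,3), (0,4)}; {(0,0), (1,0), (2,0), (3,0), (4,0)}; {(0,0), (1,1), (2,2), (3,3), (4,4)}; {(0,0), (1,2), (2,4), (3,1), (4,3)}; … (6 in all).
So G has 6 subgroups of order 5.

6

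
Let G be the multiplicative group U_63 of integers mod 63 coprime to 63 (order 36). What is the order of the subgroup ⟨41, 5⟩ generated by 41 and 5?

|⟨41⟩| = 6 and |⟨5⟩| = 6, so |H| is a multiple of lcm(6, 6) = 6 and divides |G| = 36.
Closing under the operation: H = {1, 4, 5, 16, 17, 20, 22, 25, 26, 37, 38, 41, 43, 46, 47, 58, 59, 62}, so |H| = 18.

18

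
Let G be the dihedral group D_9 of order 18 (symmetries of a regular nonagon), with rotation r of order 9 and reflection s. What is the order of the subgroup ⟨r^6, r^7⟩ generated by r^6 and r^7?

|⟨r^6⟩| = 3 and |⟨r^7⟩| = 9, so |H| is a multiple of lcm(3, 9) = 9 and divides |G| = 18.
Closing under the operation: H = {e, r, r^2, r^3, r^4, r^5, r^6, r^7, r^8}, so |H| = 9.

9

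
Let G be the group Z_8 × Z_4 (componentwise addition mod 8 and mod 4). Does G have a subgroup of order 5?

5 does not divide |G| = 32, so by Lagrange no subgroup of order 5 exists.

No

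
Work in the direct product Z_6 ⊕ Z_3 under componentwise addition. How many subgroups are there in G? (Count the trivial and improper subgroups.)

12

|G| = 18, so by Lagrange every subgroup order divides 18. Divisors: 1, 2, 3, 6, 9, 18.
Subgroups by order — order 1: 1; order 2: 1; order 3: 4; order 6: 4; order 9: 1; order 18: 1.
Total: 1 + 1 + 4 + 4 + 1 + 1 = 12.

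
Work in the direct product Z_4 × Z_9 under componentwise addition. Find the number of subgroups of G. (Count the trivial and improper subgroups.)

9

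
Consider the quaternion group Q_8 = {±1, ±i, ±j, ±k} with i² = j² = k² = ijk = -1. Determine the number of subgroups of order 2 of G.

1

|G| = 8 and 2 | 8, so subgroups of order 2 are possible by Lagrange.
The subgroups of order 2 are: {1, -1}.
So G has 1 subgroup of order 2.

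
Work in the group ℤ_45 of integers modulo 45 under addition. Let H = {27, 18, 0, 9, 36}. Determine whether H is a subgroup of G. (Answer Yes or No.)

Yes

|H| = 5 divides |G| = 45, consistent with Lagrange.
H contains the identity, every element's inverse is in H, and H is closed under +: it is a subgroup.
In fact H = ⟨18⟩.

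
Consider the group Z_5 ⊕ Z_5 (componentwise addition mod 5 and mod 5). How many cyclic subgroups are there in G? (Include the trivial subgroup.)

Each element a generates a cyclic subgroup ⟨a⟩; distinct elements may generate the same one (a cyclic group of order d has φ(d) generators).
Cyclic subgroups by order — order 1: 1; order 5: 6.
Total: 7.

7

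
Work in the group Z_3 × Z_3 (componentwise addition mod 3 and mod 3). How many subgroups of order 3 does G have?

|G| = 9 and 3 | 9, so subgroups of order 3 are possible by Lagrange.
The subgroups of order 3 are: {(0,0), (0,1), (0,2)}; {(0,0), (1,0), (2,0)}; {(0,0), (1,1), (2,2)}; {(0,0), (1,2), (2,1)}.
So G has 4 subgroups of order 3.

4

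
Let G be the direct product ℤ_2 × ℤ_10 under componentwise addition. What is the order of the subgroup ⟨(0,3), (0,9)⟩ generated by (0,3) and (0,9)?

10

|⟨(0,3)⟩| = 10 and |⟨(0,9)⟩| = 10, so |H| is a multiple of lcm(10, 10) = 10 and divides |G| = 20.
Closing under the operation: H = {(0,0), (0,1), (0,2), (0,3), (0,4), (0,5), (0,6), (0,7), (0,8), (0,9)}, so |H| = 10.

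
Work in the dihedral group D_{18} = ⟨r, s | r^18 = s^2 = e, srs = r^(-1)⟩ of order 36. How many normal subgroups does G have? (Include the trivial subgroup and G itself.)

G has 45 subgroups. Checking conjugation-invariance by order — order 1: 1/1 normal; order 2: 1/19 normal; order 3: 1/1 normal; order 4: 0/9 normal; order 6: 1/7 normal; order 9: 1/1 normal; order 12: 0/3 normal; order 18: 3/3 normal; order 36: 1/1 normal.
Total normal subgroups: 9.

9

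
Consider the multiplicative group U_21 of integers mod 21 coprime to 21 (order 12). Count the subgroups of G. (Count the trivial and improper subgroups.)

|G| = 12, so by Lagrange every subgroup order divides 12. Divisors: 1, 2, 3, 4, 6, 12.
Subgroups by order — order 1: 1; order 2: 3; order 3: 1; order 4: 1; order 6: 3; order 12: 1.
Total: 1 + 3 + 1 + 1 + 3 + 1 = 10.

10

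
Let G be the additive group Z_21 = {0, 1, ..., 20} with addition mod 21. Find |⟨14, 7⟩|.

3

|⟨14⟩| = 3 and |⟨7⟩| = 3, so |H| is a multiple of lcm(3, 3) = 3 and divides |G| = 21.
Closing under the operation: H = {0, 7, 14}, so |H| = 3.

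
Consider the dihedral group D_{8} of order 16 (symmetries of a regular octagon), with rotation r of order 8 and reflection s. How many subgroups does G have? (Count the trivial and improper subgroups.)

19

|G| = 16, so by Lagrange every subgroup order divides 16. Divisors: 1, 2, 4, 8, 16.
Subgroups by order — order 1: 1; order 2: 9; order 4: 5; order 8: 3; order 16: 1.
Total: 1 + 9 + 5 + 3 + 1 = 19.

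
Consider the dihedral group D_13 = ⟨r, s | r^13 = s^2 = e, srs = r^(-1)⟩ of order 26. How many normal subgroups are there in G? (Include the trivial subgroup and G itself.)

G has 16 subgroups. Checking conjugation-invariance by order — order 1: 1/1 normal; order 2: 0/13 normal; order 13: 1/1 normal; order 26: 1/1 normal.
Total normal subgroups: 3.

3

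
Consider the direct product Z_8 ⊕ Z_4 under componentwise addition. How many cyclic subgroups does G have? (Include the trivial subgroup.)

14

Group the elements of G by the cyclic subgroup they generate; each cyclic subgroup of order d accounts for φ(d) elements.
Cyclic subgroups by order — order 1: 1; order 2: 3; order 4: 6; order 8: 4.
Total: 14.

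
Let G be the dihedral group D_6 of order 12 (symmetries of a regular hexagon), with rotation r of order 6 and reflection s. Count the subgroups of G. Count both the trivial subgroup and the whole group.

|G| = 12, so by Lagrange every subgroup order divides 12. Divisors: 1, 2, 3, 4, 6, 12.
Subgroups by order — order 1: 1; order 2: 7; order 3: 1; order 4: 3; order 6: 3; order 12: 1.
Total: 1 + 7 + 1 + 3 + 3 + 1 = 16.

16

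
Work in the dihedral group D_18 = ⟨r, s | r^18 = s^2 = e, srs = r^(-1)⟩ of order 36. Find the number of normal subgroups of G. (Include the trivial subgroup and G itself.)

G has 45 subgroups. Checking conjugation-invariance by order — order 1: 1/1 normal; order 2: 1/19 normal; order 3: 1/1 normal; order 4: 0/9 normal; order 6: 1/7 normal; order 9: 1/1 normal; order 12: 0/3 normal; order 18: 3/3 normal; order 36: 1/1 normal.
Total normal subgroups: 9.

9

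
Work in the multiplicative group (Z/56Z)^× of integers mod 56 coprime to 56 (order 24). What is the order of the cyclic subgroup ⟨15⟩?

Compute successive powers of 15 mod 56: 15, 1; 15^2 ≡ 1 (mod 56).
So |⟨15⟩| = 2.

2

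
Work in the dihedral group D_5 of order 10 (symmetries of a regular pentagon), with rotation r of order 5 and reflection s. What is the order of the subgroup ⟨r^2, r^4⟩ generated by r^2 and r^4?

5

|⟨r^2⟩| = 5 and |⟨r^4⟩| = 5, so |H| is a multiple of lcm(5, 5) = 5 and divides |G| = 10.
Closing under the operation: H = {e, r, r^2, r^3, r^4}, so |H| = 5.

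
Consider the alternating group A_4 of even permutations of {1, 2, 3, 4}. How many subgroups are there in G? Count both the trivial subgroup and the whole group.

10

|G| = 12, so by Lagrange every subgroup order divides 12. Divisors: 1, 2, 3, 4, 6, 12.
Subgroups by order — order 1: 1; order 2: 3; order 3: 4; order 4: 1; order 6: 0; order 12: 1.
Total: 1 + 3 + 4 + 1 + 0 + 1 = 10.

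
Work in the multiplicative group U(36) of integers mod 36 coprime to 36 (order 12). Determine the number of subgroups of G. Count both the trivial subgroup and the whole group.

10

|G| = 12, so by Lagrange every subgroup order divides 12. Divisors: 1, 2, 3, 4, 6, 12.
Subgroups by order — order 1: 1; order 2: 3; order 3: 1; order 4: 1; order 6: 3; order 12: 1.
Total: 1 + 3 + 1 + 1 + 3 + 1 = 10.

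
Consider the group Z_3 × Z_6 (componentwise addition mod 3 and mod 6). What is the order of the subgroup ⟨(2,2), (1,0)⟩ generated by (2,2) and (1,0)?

9

|⟨(2,2)⟩| = 3 and |⟨(1,0)⟩| = 3, so |H| is a multiple of lcm(3, 3) = 3 and divides |G| = 18.
Closing under the operation: H = {(0,0), (0,2), (0,4), (1,0), (1,2), (1,4), (2,0), (2,2), (2,4)}, so |H| = 9.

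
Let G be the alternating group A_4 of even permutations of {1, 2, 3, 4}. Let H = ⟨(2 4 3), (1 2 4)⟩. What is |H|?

12

|⟨(2 4 3)⟩| = 3 and |⟨(1 2 4)⟩| = 3, so |H| is a multiple of lcm(3, 3) = 3 and divides |G| = 12.
Closing {(2 4 3), (1 2 4)} under the group operation gives all of G, so |H| = 12.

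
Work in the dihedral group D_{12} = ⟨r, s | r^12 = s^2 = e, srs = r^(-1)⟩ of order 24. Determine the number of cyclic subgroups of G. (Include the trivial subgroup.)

18

Group the elements of G by the cyclic subgroup they generate; each cyclic subgroup of order d accounts for φ(d) elements.
Cyclic subgroups by order — order 1: 1; order 2: 13; order 3: 1; order 4: 1; order 6: 1; order 12: 1.
Total: 18.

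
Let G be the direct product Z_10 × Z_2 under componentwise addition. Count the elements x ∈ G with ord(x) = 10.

12

An element (a,b) has order lcm(ord(a), ord(b)); count pairs with lcm equal to 10.
Enumerating gives 12 such elements.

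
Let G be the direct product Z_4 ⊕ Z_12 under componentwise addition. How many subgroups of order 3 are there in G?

1

|G| = 48 and 3 | 48, so subgroups of order 3 are possible by Lagrange.
The subgroups of order 3 are: {(0,0), (0,4), (0,8)}.
So G has 1 subgroup of order 3.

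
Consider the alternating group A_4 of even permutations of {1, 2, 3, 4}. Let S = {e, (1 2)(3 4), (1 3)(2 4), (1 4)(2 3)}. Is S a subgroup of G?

|S| = 4 divides |G| = 12, consistent with Lagrange.
S contains the identity, every element's inverse is in S, and S is closed under ∘: it is a subgroup.

Yes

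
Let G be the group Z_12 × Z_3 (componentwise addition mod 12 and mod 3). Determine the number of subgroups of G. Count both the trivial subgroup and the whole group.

|G| = 36, so by Lagrange every subgroup order divides 36. Divisors: 1, 2, 3, 4, 6, 9, 12, 18, 36.
Subgroups by order — order 1: 1; order 2: 1; order 3: 4; order 4: 1; order 6: 4; order 9: 1; order 12: 4; order 18: 1; order 36: 1.
Total: 1 + 1 + 4 + 1 + 4 + 1 + 4 + 1 + 1 = 18.

18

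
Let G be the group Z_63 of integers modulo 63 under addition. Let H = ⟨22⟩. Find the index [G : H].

|⟨22⟩| = 63 and |G| = 63.
By Lagrange, [G : H] = |G|/|H| = 63/63 = 1.

1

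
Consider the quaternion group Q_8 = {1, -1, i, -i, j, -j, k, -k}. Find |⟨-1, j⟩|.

4

|⟨-1⟩| = 2 and |⟨j⟩| = 4, so |H| is a multiple of lcm(2, 4) = 4 and divides |G| = 8.
Closing under the operation: H = {1, -1, j, -j}, so |H| = 4.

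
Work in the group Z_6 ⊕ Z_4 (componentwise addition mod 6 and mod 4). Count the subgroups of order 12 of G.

3

|G| = 24 and 12 | 24, so subgroups of order 12 are possible by Lagrange.
The subgroups of order 12 are: {(0,0), (0,1), (0,2), (0,3), (2,0), (2,1), (2,2), (2,3), (4,0), (4,1), (4,2), (4,3)}; {(0,0), (0,2), (1,0), (1,2), (2,0), (2,2), (3,0), (3,2), (4,0), (4,2), (5,0), (5,2)}; {(0,0), (0,2), (1,1), (1,3), (2,0), (2,2), (3,1), (3,3), (4,0), (4,2), (5,1), (5,3)}.
So G has 3 subgroups of order 12.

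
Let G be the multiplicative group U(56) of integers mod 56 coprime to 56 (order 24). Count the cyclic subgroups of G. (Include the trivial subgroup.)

16

Each element a generates a cyclic subgroup ⟨a⟩; distinct elements may generate the same one (a cyclic group of order d has φ(d) generators).
Cyclic subgroups by order — order 1: 1; order 2: 7; order 3: 1; order 6: 7.
Total: 16.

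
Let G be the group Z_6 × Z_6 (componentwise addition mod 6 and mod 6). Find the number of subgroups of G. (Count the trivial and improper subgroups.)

|G| = 36, so by Lagrange every subgroup order divides 36. Divisors: 1, 2, 3, 4, 6, 9, 12, 18, 36.
Subgroups by order — order 1: 1; order 2: 3; order 3: 4; order 4: 1; order 6: 12; order 9: 1; order 12: 4; order 18: 3; order 36: 1.
Total: 1 + 3 + 4 + 1 + 12 + 1 + 4 + 3 + 1 = 30.

30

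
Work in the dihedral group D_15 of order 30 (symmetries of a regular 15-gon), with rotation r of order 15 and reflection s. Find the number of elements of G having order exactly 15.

8

The elements of order 15 are: r, r^2, r^4, r^7, r^8, r^11, r^13, r^14.
That's 8.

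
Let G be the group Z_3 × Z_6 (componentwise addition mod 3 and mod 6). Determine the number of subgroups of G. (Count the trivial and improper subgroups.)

|G| = 18, so by Lagrange every subgroup order divides 18. Divisors: 1, 2, 3, 6, 9, 18.
Subgroups by order — order 1: 1; order 2: 1; order 3: 4; order 6: 4; order 9: 1; order 18: 1.
Total: 1 + 1 + 4 + 4 + 1 + 1 = 12.

12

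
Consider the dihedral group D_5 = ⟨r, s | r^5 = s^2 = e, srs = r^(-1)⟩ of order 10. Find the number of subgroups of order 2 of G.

5

|G| = 10 and 2 | 10, so subgroups of order 2 are possible by Lagrange.
The subgroups of order 2 are: {e, r^2s}; {e, r^3s}; {e, r^4s}; {e, rs}; … (5 in all).
So G has 5 subgroups of order 2.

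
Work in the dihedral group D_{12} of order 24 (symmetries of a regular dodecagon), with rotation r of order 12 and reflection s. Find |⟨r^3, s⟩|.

8

|⟨r^3⟩| = 4 and |⟨s⟩| = 2, so |H| is a multiple of lcm(4, 2) = 4 and divides |G| = 24.
Closing under the operation: H = {e, r^3, r^6, r^9, s, r^3s, r^6s, r^9s}, so |H| = 8.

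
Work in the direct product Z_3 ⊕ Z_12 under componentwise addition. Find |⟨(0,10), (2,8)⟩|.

|⟨(0,10)⟩| = 6 and |⟨(2,8)⟩| = 3, so |H| is a multiple of lcm(6, 3) = 6 and divides |G| = 36.
Closing under the operation: H = {(0,0), (0,2), (0,4), (0,6), (0,8), (0,10), (1,0), (1,2), (1,4), (1,6), (1,8), (1,10), (2,0), (2,2), (2,4), (2,6), (2,8), (2,10)}, so |H| = 18.

18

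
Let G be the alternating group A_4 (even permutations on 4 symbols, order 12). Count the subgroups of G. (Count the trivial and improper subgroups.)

|G| = 12, so by Lagrange every subgroup order divides 12. Divisors: 1, 2, 3, 4, 6, 12.
Subgroups by order — order 1: 1; order 2: 3; order 3: 4; order 4: 1; order 6: 0; order 12: 1.
Total: 1 + 3 + 4 + 1 + 0 + 1 = 10.

10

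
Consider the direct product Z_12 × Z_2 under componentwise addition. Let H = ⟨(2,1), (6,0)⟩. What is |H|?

12

|⟨(2,1)⟩| = 6 and |⟨(6,0)⟩| = 2, so |H| is a multiple of lcm(6, 2) = 6 and divides |G| = 24.
Closing under the operation: H = {(0,0), (0,1), (2,0), (2,1), (4,0), (4,1), (6,0), (6,1), (8,0), (8,1), (10,0), (10,1)}, so |H| = 12.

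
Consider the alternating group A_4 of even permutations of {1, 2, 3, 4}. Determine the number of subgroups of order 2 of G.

|G| = 12 and 2 | 12, so subgroups of order 2 are possible by Lagrange.
The subgroups of order 2 are: {e, (1 2)(3 4)}; {e, (1 3)(2 4)}; {e, (1 4)(2 3)}.
So G has 3 subgroups of order 2.

3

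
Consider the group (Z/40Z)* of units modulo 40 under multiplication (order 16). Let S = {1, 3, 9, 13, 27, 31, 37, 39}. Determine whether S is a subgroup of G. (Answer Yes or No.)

|S| = 8 divides |G| = 16, consistent with Lagrange.
S contains the identity, every element's inverse is in S, and S is closed under ·: it is a subgroup.

Yes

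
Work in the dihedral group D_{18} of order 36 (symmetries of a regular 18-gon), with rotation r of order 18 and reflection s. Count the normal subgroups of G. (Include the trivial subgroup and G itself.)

G has 45 subgroups. Checking conjugation-invariance by order — order 1: 1/1 normal; order 2: 1/19 normal; order 3: 1/1 normal; order 4: 0/9 normal; order 6: 1/7 normal; order 9: 1/1 normal; order 12: 0/3 normal; order 18: 3/3 normal; order 36: 1/1 normal.
Total normal subgroups: 9.

9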